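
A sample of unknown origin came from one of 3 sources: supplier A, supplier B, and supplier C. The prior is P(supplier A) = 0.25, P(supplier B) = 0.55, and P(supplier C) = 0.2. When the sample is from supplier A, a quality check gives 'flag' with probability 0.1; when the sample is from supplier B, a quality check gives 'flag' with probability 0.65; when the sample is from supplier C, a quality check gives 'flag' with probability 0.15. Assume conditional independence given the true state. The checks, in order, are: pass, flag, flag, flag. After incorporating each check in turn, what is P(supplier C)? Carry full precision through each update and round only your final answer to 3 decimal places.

Each posterior becomes the prior for the next update.
After 'pass': normaliser = 0.9·0.2500 + 0.35·0.5500 + 0.85·0.2000; P(supplier A) ≈ 0.3830, P(supplier B) ≈ 0.3277, P(supplier C) ≈ 0.2894
After 'flag': normaliser = 0.1·0.3830 + 0.65·0.3277 + 0.15·0.2894; P(supplier A) ≈ 0.1300, P(supplier B) ≈ 0.7227, P(supplier C) ≈ 0.1473
After 'flag': normaliser = 0.1·0.1300 + 0.65·0.7227 + 0.15·0.1473; P(supplier A) ≈ 0.0257, P(supplier B) ≈ 0.9305, P(supplier C) ≈ 0.0438
After 'flag': normaliser = 0.1·0.0257 + 0.65·0.9305 + 0.15·0.0438; P(supplier A) ≈ 0.0042, P(supplier B) ≈ 0.9851, P(supplier C) ≈ 0.0107

0.011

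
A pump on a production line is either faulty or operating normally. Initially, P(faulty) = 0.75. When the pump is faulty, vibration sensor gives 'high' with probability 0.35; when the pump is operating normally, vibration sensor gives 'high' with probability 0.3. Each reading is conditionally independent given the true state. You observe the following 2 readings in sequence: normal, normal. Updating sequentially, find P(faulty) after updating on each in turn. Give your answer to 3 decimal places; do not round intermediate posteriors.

0.721

After 'normal': P(faulty) = 0.65·0.7500 / (0.65·0.7500 + 0.7·0.2500) ≈ 0.7358
After 'normal': P(faulty) = 0.65·0.7358 / (0.65·0.7358 + 0.7·0.2642) ≈ 0.7212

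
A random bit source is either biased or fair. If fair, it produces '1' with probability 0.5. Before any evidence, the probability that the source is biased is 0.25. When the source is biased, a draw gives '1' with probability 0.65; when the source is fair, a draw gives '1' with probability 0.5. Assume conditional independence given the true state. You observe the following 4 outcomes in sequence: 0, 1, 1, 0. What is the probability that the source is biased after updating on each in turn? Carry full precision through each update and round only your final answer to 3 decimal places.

0.216

Each posterior becomes the prior for the next update.
After '0': P(biased) = 0.35·0.2500 / (0.35·0.2500 + 0.5·0.7500) ≈ 0.1892
After '1': P(biased) = 0.65·0.1892 / (0.65·0.1892 + 0.5·0.8108) ≈ 0.2327
After '1': P(biased) = 0.65·0.2327 / (0.65·0.2327 + 0.5·0.7673) ≈ 0.2828
After '0': P(biased) = 0.35·0.2828 / (0.35·0.2828 + 0.5·0.7172) ≈ 0.2163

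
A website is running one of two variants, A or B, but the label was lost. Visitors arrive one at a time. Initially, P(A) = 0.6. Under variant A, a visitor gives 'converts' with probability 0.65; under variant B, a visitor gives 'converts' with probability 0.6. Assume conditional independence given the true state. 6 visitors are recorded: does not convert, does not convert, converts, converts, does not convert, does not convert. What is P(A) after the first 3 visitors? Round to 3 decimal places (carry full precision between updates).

0.554

After 'does not convert': P(A) = 0.35·0.6000 / (0.35·0.6000 + 0.4·0.4000) ≈ 0.5676
After 'does not convert': P(A) = 0.35·0.5676 / (0.35·0.5676 + 0.4·0.4324) ≈ 0.5345
After 'converts': P(A) = 0.65·0.5345 / (0.65·0.5345 + 0.6·0.4655) ≈ 0.5544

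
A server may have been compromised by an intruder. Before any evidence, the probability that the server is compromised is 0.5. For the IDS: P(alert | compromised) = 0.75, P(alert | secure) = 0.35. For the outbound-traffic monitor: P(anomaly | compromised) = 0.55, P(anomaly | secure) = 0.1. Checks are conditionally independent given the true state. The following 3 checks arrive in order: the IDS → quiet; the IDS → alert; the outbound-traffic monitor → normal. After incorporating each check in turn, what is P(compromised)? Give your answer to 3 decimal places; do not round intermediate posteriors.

After the IDS='quiet': P(compromised) = 0.25·0.5000 / (0.25·0.5000 + 0.65·0.5000) ≈ 0.2778
After the IDS='alert': P(compromised) = 0.75·0.2778 / (0.75·0.2778 + 0.35·0.7222) ≈ 0.4518
After the outbound-traffic monitor='normal': P(compromised) = 0.45·0.4518 / (0.45·0.4518 + 0.9·0.5482) ≈ 0.2918

0.292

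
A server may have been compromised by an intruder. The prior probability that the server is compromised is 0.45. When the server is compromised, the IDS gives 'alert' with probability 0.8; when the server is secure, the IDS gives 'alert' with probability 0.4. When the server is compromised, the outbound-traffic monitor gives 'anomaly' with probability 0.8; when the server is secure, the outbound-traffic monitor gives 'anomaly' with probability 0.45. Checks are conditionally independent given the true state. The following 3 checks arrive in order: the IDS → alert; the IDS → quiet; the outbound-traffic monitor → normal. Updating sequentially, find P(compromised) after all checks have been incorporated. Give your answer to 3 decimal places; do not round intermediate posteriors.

0.166

Each posterior becomes the prior for the next update.
After the IDS='alert': P(compromised) = 0.8·0.4500 / (0.8·0.4500 + 0.4·0.5500) ≈ 0.6207
After the IDS='quiet': P(compromised) = 0.2·0.6207 / (0.2·0.6207 + 0.6·0.3793) ≈ 0.3529
After the outbound-traffic monitor='normal': P(compromised) = 0.2·0.3529 / (0.2·0.3529 + 0.55·0.6471) ≈ 0.1655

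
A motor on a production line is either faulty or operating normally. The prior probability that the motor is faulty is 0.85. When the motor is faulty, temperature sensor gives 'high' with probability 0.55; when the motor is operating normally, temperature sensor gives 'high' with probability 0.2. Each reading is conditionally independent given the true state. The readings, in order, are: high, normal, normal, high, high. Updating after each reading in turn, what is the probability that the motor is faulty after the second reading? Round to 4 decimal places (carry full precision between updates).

After 'high': P(faulty) = 0.55·0.8500 / (0.55·0.8500 + 0.2·0.1500) ≈ 0.9397
After 'normal': P(faulty) = 0.45·0.9397 / (0.45·0.9397 + 0.8·0.0603) ≈ 0.8976

0.8976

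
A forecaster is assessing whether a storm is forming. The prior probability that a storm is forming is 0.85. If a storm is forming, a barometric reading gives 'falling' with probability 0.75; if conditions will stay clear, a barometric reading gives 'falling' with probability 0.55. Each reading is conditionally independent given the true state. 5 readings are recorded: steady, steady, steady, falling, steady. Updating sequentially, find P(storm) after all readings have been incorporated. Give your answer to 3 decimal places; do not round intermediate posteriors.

0.424

After 'steady': P(storm) = 0.25·0.8500 / (0.25·0.8500 + 0.45·0.1500) ≈ 0.7589
After 'steady': P(storm) = 0.25·0.7589 / (0.25·0.7589 + 0.45·0.2411) ≈ 0.6362
After 'steady': P(storm) = 0.25·0.6362 / (0.25·0.6362 + 0.45·0.3638) ≈ 0.4928
After 'falling': P(storm) = 0.75·0.4928 / (0.75·0.4928 + 0.55·0.5072) ≈ 0.5699
After 'steady': P(storm) = 0.25·0.5699 / (0.25·0.5699 + 0.45·0.4301) ≈ 0.4240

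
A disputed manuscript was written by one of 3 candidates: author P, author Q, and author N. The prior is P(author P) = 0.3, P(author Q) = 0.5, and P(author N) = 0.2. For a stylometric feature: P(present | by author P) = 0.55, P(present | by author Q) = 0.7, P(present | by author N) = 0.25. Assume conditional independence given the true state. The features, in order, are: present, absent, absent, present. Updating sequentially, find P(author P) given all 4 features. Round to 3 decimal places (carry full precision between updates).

After 'present': normaliser = 0.55·0.3000 + 0.7·0.5000 + 0.25·0.2000; P(author P) ≈ 0.2920, P(author Q) ≈ 0.6195, P(author N) ≈ 0.0885
After 'absent': normaliser = 0.45·0.2920 + 0.3·0.6195 + 0.75·0.0885; P(author P) ≈ 0.3426, P(author Q) ≈ 0.4844, P(author N) ≈ 0.1730
After 'absent': normaliser = 0.45·0.3426 + 0.3·0.4844 + 0.75·0.1730; P(author P) ≈ 0.3591, P(author Q) ≈ 0.3386, P(author N) ≈ 0.3023
After 'present': normaliser = 0.55·0.3591 + 0.7·0.3386 + 0.25·0.3023; P(author P) ≈ 0.3872, P(author Q) ≈ 0.4646, P(author N) ≈ 0.1482

0.387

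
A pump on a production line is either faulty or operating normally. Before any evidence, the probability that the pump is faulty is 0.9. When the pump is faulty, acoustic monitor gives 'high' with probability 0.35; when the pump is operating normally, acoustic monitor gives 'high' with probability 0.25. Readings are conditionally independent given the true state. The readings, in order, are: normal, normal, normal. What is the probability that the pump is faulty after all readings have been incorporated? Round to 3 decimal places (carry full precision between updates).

0.854

After 'normal': P(faulty) = 0.65·0.9000 / (0.65·0.9000 + 0.75·0.1000) ≈ 0.8864
After 'normal': P(faulty) = 0.65·0.8864 / (0.65·0.8864 + 0.75·0.1136) ≈ 0.8711
After 'normal': P(faulty) = 0.65·0.8711 / (0.65·0.8711 + 0.75·0.1289) ≈ 0.8542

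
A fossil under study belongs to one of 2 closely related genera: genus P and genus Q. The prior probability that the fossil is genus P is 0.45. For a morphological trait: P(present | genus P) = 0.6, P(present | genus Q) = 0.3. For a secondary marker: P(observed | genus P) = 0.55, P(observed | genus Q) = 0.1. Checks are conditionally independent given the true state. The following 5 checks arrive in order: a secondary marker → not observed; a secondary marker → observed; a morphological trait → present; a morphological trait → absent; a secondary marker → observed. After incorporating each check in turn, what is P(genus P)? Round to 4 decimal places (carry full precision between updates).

Apply Bayes' rule sequentially, carrying P(genus P) forward.
After a secondary marker='not observed': P(genus P) = 0.45·0.4500 / (0.45·0.4500 + 0.9·0.5500) ≈ 0.2903
After a secondary marker='observed': P(genus P) = 0.55·0.2903 / (0.55·0.2903 + 0.1·0.7097) ≈ 0.6923
After a morphological trait='present': P(genus P) = 0.6·0.6923 / (0.6·0.6923 + 0.3·0.3077) ≈ 0.8182
After a morphological trait='absent': P(genus P) = 0.4·0.8182 / (0.4·0.8182 + 0.7·0.1818) ≈ 0.7200
After a secondary marker='observed': P(genus P) = 0.55·0.7200 / (0.55·0.7200 + 0.1·0.2800) ≈ 0.9340

0.9340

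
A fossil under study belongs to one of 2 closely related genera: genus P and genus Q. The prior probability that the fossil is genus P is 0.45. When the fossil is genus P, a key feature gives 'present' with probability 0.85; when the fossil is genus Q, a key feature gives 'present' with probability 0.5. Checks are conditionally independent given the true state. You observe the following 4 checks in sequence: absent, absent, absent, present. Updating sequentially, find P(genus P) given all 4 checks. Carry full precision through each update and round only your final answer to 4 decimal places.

0.0362

After 'absent': P(genus P) = 0.15·0.4500 / (0.15·0.4500 + 0.5·0.5500) ≈ 0.1971
After 'absent': P(genus P) = 0.15·0.1971 / (0.15·0.1971 + 0.5·0.8029) ≈ 0.0686
After 'absent': P(genus P) = 0.15·0.0686 / (0.15·0.0686 + 0.5·0.9314) ≈ 0.0216
After 'present': P(genus P) = 0.85·0.0216 / (0.85·0.0216 + 0.5·0.9784) ≈ 0.0362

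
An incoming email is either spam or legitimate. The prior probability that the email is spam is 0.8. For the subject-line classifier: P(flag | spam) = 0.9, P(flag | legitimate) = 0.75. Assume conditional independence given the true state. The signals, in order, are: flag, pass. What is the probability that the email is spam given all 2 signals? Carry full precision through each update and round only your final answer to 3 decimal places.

Each posterior becomes the prior for the next update.
After 'flag': P(spam) = 0.9·0.8000 / (0.9·0.8000 + 0.75·0.2000) ≈ 0.8276
After 'pass': P(spam) = 0.1·0.8276 / (0.1·0.8276 + 0.25·0.1724) ≈ 0.6575

0.658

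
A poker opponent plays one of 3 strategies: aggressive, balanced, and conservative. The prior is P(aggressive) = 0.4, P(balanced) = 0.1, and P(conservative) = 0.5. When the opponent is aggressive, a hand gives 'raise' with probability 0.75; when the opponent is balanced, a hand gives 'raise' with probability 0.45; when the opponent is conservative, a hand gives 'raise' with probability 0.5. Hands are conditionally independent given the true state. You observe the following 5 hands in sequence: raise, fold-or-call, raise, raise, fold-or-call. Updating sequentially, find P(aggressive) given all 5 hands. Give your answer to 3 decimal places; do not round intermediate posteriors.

Each posterior becomes the prior for the next update.
After 'raise': normaliser = 0.75·0.4000 + 0.45·0.1000 + 0.5·0.5000; P(aggressive) ≈ 0.5042, P(balanced) ≈ 0.0756, P(conservative) ≈ 0.4202
After 'fold-or-call': normaliser = 0.25·0.5042 + 0.55·0.0756 + 0.5·0.4202; P(aggressive) ≈ 0.3337, P(balanced) ≈ 0.1101, P(conservative) ≈ 0.5562
After 'raise': normaliser = 0.75·0.3337 + 0.45·0.1101 + 0.5·0.5562; P(aggressive) ≈ 0.4331, P(balanced) ≈ 0.0857, P(conservative) ≈ 0.4812
After 'raise': normaliser = 0.75·0.4331 + 0.45·0.0857 + 0.5·0.4812; P(aggressive) ≈ 0.5378, P(balanced) ≈ 0.0639, P(conservative) ≈ 0.3983
After 'fold-or-call': normaliser = 0.25·0.5378 + 0.55·0.0639 + 0.5·0.3983; P(aggressive) ≈ 0.3646, P(balanced) ≈ 0.0953, P(conservative) ≈ 0.5401

0.365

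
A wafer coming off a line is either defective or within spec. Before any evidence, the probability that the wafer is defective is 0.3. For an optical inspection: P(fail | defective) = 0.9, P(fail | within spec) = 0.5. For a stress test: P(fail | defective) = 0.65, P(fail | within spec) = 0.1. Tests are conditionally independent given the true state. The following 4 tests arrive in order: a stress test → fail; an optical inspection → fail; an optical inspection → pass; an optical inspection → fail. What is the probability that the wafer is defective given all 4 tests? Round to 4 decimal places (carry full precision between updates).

0.6435

After a stress test='fail': P(defective) = 0.65·0.3000 / (0.65·0.3000 + 0.1·0.7000) ≈ 0.7358
After an optical inspection='fail': P(defective) = 0.9·0.7358 / (0.9·0.7358 + 0.5·0.2642) ≈ 0.8337
After an optical inspection='pass': P(defective) = 0.1·0.8337 / (0.1·0.8337 + 0.5·0.1663) ≈ 0.5007
After an optical inspection='fail': P(defective) = 0.9·0.5007 / (0.9·0.5007 + 0.5·0.4993) ≈ 0.6435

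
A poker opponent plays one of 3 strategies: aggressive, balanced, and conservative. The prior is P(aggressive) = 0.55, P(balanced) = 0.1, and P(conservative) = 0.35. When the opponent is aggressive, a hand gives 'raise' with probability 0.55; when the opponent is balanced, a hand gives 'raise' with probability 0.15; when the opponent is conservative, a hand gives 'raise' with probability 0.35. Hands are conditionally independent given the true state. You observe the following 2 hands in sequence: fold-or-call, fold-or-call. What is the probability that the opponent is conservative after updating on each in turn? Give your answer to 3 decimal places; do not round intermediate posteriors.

0.446

Apply Bayes' rule sequentially, carrying P(conservative) forward.
After 'fold-or-call': normaliser = 0.45·0.5500 + 0.85·0.1000 + 0.65·0.3500; P(aggressive) ≈ 0.4420, P(balanced) ≈ 0.1518, P(conservative) ≈ 0.4062
After 'fold-or-call': normaliser = 0.45·0.4420 + 0.85·0.1518 + 0.65·0.4062; P(aggressive) ≈ 0.3360, P(balanced) ≈ 0.2179, P(conservative) ≈ 0.4461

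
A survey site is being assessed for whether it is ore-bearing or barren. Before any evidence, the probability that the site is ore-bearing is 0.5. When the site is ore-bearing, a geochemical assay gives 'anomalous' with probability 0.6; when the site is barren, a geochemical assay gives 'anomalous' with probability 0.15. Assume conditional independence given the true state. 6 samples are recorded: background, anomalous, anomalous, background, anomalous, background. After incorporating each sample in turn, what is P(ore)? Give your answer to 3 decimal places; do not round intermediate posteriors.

Each posterior becomes the prior for the next update.
After 'background': P(ore) = 0.4·0.5000 / (0.4·0.5000 + 0.85·0.5000) ≈ 0.3200
After 'anomalous': P(ore) = 0.6·0.3200 / (0.6·0.3200 + 0.15·0.6800) ≈ 0.6531
After 'anomalous': P(ore) = 0.6·0.6531 / (0.6·0.6531 + 0.15·0.3469) ≈ 0.8828
After 'background': P(ore) = 0.4·0.8828 / (0.4·0.8828 + 0.85·0.1172) ≈ 0.7799
After 'anomalous': P(ore) = 0.6·0.7799 / (0.6·0.7799 + 0.15·0.2201) ≈ 0.9341
After 'background': P(ore) = 0.4·0.9341 / (0.4·0.9341 + 0.85·0.0659) ≈ 0.8696

0.870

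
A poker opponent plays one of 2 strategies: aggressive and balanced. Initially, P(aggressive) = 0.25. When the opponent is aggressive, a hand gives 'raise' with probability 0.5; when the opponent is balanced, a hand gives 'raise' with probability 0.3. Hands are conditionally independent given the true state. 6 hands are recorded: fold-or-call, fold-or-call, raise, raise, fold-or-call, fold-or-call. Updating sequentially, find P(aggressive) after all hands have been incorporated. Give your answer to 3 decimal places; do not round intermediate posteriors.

0.194

After 'fold-or-call': P(aggressive) = 0.5·0.2500 / (0.5·0.2500 + 0.7·0.7500) ≈ 0.1923
After 'fold-or-call': P(aggressive) = 0.5·0.1923 / (0.5·0.1923 + 0.7·0.8077) ≈ 0.1453
After 'raise': P(aggressive) = 0.5·0.1453 / (0.5·0.1453 + 0.3·0.8547) ≈ 0.2208
After 'raise': P(aggressive) = 0.5·0.2208 / (0.5·0.2208 + 0.3·0.7792) ≈ 0.3208
After 'fold-or-call': P(aggressive) = 0.5·0.3208 / (0.5·0.3208 + 0.7·0.6792) ≈ 0.2523
After 'fold-or-call': P(aggressive) = 0.5·0.2523 / (0.5·0.2523 + 0.7·0.7477) ≈ 0.1942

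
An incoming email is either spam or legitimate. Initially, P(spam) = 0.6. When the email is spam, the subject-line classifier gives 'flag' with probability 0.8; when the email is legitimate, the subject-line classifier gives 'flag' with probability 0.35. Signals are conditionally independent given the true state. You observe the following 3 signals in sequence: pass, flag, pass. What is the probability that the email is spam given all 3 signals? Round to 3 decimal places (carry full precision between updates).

Each posterior becomes the prior for the next update.
After 'pass': P(spam) = 0.2·0.6000 / (0.2·0.6000 + 0.65·0.4000) ≈ 0.3158
After 'flag': P(spam) = 0.8·0.3158 / (0.8·0.3158 + 0.35·0.6842) ≈ 0.5134
After 'pass': P(spam) = 0.2·0.5134 / (0.2·0.5134 + 0.65·0.4866) ≈ 0.2451

0.245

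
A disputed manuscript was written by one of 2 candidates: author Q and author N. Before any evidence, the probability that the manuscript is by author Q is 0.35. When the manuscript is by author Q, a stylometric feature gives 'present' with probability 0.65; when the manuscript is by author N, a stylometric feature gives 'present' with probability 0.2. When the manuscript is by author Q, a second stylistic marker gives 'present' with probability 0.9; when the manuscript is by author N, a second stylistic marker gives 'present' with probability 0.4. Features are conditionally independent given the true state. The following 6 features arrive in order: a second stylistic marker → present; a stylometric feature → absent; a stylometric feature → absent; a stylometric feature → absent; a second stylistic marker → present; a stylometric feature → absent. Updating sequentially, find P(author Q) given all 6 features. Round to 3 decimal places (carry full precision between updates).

Apply Bayes' rule sequentially, carrying P(author Q) forward.
After a second stylistic marker='present': P(author Q) = 0.9·0.3500 / (0.9·0.3500 + 0.4·0.6500) ≈ 0.5478
After a stylometric feature='absent': P(author Q) = 0.35·0.5478 / (0.35·0.5478 + 0.8·0.4522) ≈ 0.3464
After a stylometric feature='absent': P(author Q) = 0.35·0.3464 / (0.35·0.3464 + 0.8·0.6536) ≈ 0.1882
After a stylometric feature='absent': P(author Q) = 0.35·0.1882 / (0.35·0.1882 + 0.8·0.8118) ≈ 0.0921
After a second stylistic marker='present': P(author Q) = 0.9·0.0921 / (0.9·0.0921 + 0.4·0.9079) ≈ 0.1858
After a stylometric feature='absent': P(author Q) = 0.35·0.1858 / (0.35·0.1858 + 0.8·0.8142) ≈ 0.0908

0.091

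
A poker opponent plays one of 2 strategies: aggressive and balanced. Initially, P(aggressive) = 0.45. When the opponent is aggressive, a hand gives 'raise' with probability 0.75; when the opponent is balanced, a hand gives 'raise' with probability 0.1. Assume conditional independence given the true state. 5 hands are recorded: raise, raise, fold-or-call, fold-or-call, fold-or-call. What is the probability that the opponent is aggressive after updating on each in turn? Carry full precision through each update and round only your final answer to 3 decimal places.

0.497

After 'raise': P(aggressive) = 0.75·0.4500 / (0.75·0.4500 + 0.1·0.5500) ≈ 0.8599
After 'raise': P(aggressive) = 0.75·0.8599 / (0.75·0.8599 + 0.1·0.1401) ≈ 0.9787
After 'fold-or-call': P(aggressive) = 0.25·0.9787 / (0.25·0.9787 + 0.9·0.0213) ≈ 0.9275
After 'fold-or-call': P(aggressive) = 0.25·0.9275 / (0.25·0.9275 + 0.9·0.0725) ≈ 0.7803
After 'fold-or-call': P(aggressive) = 0.25·0.7803 / (0.25·0.7803 + 0.9·0.2197) ≈ 0.4966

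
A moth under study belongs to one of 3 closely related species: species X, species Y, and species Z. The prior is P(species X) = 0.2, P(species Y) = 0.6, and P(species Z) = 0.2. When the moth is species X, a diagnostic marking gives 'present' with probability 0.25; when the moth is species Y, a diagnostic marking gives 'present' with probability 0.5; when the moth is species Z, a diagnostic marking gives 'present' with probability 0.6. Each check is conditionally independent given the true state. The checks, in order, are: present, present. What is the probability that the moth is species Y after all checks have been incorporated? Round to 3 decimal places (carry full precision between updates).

After 'present': normaliser = 0.25·0.2000 + 0.5·0.6000 + 0.6·0.2000; P(species X) ≈ 0.1064, P(species Y) ≈ 0.6383, P(species Z) ≈ 0.2553
After 'present': normaliser = 0.25·0.1064 + 0.5·0.6383 + 0.6·0.2553; P(species X) ≈ 0.0533, P(species Y) ≈ 0.6397, P(species Z) ≈ 0.3070

0.640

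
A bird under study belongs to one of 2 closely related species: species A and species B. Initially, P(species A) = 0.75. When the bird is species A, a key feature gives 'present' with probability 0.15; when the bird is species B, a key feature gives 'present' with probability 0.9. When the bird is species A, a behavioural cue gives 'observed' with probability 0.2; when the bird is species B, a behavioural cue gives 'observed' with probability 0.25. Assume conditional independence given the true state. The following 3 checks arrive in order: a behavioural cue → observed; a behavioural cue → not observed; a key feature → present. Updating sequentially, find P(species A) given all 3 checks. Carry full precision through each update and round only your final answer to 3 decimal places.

After a behavioural cue='observed': P(species A) = 0.2·0.7500 / (0.2·0.7500 + 0.25·0.2500) ≈ 0.7059
After a behavioural cue='not observed': P(species A) = 0.8·0.7059 / (0.8·0.7059 + 0.75·0.2941) ≈ 0.7191
After a key feature='present': P(species A) = 0.15·0.7191 / (0.15·0.7191 + 0.9·0.2809) ≈ 0.2991

0.299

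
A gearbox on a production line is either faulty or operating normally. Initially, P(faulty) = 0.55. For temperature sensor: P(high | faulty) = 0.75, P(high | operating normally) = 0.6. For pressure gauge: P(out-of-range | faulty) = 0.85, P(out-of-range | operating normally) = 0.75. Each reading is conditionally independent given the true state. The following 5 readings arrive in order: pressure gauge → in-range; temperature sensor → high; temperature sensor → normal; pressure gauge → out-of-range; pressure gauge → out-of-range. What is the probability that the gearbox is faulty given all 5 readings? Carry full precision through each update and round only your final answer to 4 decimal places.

Each posterior becomes the prior for the next update.
After pressure gauge='in-range': P(faulty) = 0.15·0.5500 / (0.15·0.5500 + 0.25·0.4500) ≈ 0.4231
After temperature sensor='high': P(faulty) = 0.75·0.4231 / (0.75·0.4231 + 0.6·0.5769) ≈ 0.4783
After temperature sensor='normal': P(faulty) = 0.25·0.4783 / (0.25·0.4783 + 0.4·0.5217) ≈ 0.3642
After pressure gauge='out-of-range': P(faulty) = 0.85·0.3642 / (0.85·0.3642 + 0.75·0.6358) ≈ 0.3937
After pressure gauge='out-of-range': P(faulty) = 0.85·0.3937 / (0.85·0.3937 + 0.75·0.6063) ≈ 0.4239

0.4239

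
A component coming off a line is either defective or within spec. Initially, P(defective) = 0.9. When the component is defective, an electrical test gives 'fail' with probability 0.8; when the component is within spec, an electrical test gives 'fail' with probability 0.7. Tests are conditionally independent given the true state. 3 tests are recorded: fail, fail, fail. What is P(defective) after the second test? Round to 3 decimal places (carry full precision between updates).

0.922

After 'fail': P(defective) = 0.8·0.9000 / (0.8·0.9000 + 0.7·0.1000) ≈ 0.9114
After 'fail': P(defective) = 0.8·0.9114 / (0.8·0.9114 + 0.7·0.0886) ≈ 0.9216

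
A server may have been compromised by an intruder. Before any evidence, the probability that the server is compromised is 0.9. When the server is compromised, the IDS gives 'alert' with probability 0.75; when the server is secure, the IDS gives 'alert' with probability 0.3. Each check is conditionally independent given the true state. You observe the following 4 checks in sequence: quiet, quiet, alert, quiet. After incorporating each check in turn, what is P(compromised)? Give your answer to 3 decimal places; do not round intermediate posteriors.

0.506

After 'quiet': P(compromised) = 0.25·0.9000 / (0.25·0.9000 + 0.7·0.1000) ≈ 0.7627
After 'quiet': P(compromised) = 0.25·0.7627 / (0.25·0.7627 + 0.7·0.2373) ≈ 0.5344
After 'alert': P(compromised) = 0.75·0.5344 / (0.75·0.5344 + 0.3·0.4656) ≈ 0.7416
After 'quiet': P(compromised) = 0.25·0.7416 / (0.25·0.7416 + 0.7·0.2584) ≈ 0.5062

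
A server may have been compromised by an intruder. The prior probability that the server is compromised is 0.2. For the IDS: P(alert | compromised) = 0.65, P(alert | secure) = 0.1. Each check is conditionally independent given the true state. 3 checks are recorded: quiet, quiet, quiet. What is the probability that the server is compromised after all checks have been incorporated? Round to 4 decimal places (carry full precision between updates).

After 'quiet': P(compromised) = 0.35·0.2000 / (0.35·0.2000 + 0.9·0.8000) ≈ 0.0886
After 'quiet': P(compromised) = 0.35·0.0886 / (0.35·0.0886 + 0.9·0.9114) ≈ 0.0364
After 'quiet': P(compromised) = 0.35·0.0364 / (0.35·0.0364 + 0.9·0.9636) ≈ 0.0145

0.0145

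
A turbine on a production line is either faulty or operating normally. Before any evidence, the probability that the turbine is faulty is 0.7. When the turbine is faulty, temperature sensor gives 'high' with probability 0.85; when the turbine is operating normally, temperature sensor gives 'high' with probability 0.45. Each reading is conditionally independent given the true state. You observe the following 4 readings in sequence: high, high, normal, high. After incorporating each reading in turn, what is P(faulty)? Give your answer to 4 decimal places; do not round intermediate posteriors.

0.8109

After 'high': P(faulty) = 0.85·0.7000 / (0.85·0.7000 + 0.45·0.3000) ≈ 0.8151
After 'high': P(faulty) = 0.85·0.8151 / (0.85·0.8151 + 0.45·0.1849) ≈ 0.8928
After 'normal': P(faulty) = 0.15·0.8928 / (0.15·0.8928 + 0.55·0.1072) ≈ 0.6942
After 'high': P(faulty) = 0.85·0.6942 / (0.85·0.6942 + 0.45·0.3058) ≈ 0.8109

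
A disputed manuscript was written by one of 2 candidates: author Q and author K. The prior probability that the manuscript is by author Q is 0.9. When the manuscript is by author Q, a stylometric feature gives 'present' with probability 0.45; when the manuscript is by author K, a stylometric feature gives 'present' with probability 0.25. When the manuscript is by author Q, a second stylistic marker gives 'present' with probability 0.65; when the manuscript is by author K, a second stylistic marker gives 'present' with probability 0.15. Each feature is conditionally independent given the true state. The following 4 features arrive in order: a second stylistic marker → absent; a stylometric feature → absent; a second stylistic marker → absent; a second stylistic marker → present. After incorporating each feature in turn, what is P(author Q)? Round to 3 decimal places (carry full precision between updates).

0.829

Each posterior becomes the prior for the next update.
After a second stylistic marker='absent': P(author Q) = 0.35·0.9000 / (0.35·0.9000 + 0.85·0.1000) ≈ 0.7875
After a stylometric feature='absent': P(author Q) = 0.55·0.7875 / (0.55·0.7875 + 0.75·0.2125) ≈ 0.7310
After a second stylistic marker='absent': P(author Q) = 0.35·0.7310 / (0.35·0.7310 + 0.85·0.2690) ≈ 0.5281
After a second stylistic marker='present': P(author Q) = 0.65·0.5281 / (0.65·0.5281 + 0.15·0.4719) ≈ 0.8290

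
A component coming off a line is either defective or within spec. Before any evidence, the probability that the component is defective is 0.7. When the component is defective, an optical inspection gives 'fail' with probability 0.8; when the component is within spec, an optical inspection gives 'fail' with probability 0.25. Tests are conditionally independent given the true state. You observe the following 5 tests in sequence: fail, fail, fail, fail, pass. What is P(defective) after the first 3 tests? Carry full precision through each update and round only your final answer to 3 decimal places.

0.987

After 'fail': P(defective) = 0.8·0.7000 / (0.8·0.7000 + 0.25·0.3000) ≈ 0.8819
After 'fail': P(defective) = 0.8·0.8819 / (0.8·0.8819 + 0.25·0.1181) ≈ 0.9598
After 'fail': P(defective) = 0.8·0.9598 / (0.8·0.9598 + 0.25·0.0402) ≈ 0.9871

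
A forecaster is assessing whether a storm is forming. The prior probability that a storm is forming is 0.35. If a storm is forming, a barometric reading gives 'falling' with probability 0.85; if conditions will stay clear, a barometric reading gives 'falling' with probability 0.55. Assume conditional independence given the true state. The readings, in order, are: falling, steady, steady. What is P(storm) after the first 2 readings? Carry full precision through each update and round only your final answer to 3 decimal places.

0.217

After 'falling': P(storm) = 0.85·0.3500 / (0.85·0.3500 + 0.55·0.6500) ≈ 0.4542
After 'steady': P(storm) = 0.15·0.4542 / (0.15·0.4542 + 0.45·0.5458) ≈ 0.2172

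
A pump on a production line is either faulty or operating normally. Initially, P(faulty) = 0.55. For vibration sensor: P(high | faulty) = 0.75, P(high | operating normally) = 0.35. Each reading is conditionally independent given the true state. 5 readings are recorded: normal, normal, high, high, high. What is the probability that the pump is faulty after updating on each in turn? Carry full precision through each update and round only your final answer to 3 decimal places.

0.640

After 'normal': P(faulty) = 0.25·0.5500 / (0.25·0.5500 + 0.65·0.4500) ≈ 0.3198
After 'normal': P(faulty) = 0.25·0.3198 / (0.25·0.3198 + 0.65·0.6802) ≈ 0.1531
After 'high': P(faulty) = 0.75·0.1531 / (0.75·0.1531 + 0.35·0.8469) ≈ 0.2792
After 'high': P(faulty) = 0.75·0.2792 / (0.75·0.2792 + 0.35·0.7208) ≈ 0.4536
After 'high': P(faulty) = 0.75·0.4536 / (0.75·0.4536 + 0.35·0.5464) ≈ 0.6402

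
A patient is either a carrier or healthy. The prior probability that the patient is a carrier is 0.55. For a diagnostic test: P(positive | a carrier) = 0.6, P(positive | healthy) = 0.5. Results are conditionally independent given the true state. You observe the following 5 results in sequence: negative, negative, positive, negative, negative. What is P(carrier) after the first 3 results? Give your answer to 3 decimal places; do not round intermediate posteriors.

Each posterior becomes the prior for the next update.
After 'negative': P(carrier) = 0.4·0.5500 / (0.4·0.5500 + 0.5·0.4500) ≈ 0.4944
After 'negative': P(carrier) = 0.4·0.4944 / (0.4·0.4944 + 0.5·0.5056) ≈ 0.4389
After 'positive': P(carrier) = 0.6·0.4389 / (0.6·0.4389 + 0.5·0.5611) ≈ 0.4842

0.484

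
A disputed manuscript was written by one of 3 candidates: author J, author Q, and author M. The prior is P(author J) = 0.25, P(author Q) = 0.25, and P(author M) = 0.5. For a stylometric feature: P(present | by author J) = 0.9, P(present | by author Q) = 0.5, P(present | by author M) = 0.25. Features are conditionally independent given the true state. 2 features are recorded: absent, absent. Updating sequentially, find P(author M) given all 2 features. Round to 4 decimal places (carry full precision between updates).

Each posterior becomes the prior for the next update.
After 'absent': normaliser = 0.1·0.2500 + 0.5·0.2500 + 0.75·0.5000; P(author J) ≈ 0.0476, P(author Q) ≈ 0.2381, P(author M) ≈ 0.7143
After 'absent': normaliser = 0.1·0.0476 + 0.5·0.2381 + 0.75·0.7143; P(author J) ≈ 0.0072, P(author Q) ≈ 0.1805, P(author M) ≈ 0.8123

0.8123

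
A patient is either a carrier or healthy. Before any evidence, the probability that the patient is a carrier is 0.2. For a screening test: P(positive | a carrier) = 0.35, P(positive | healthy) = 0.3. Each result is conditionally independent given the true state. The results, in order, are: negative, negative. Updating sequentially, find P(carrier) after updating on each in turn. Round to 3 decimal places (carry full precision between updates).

Each posterior becomes the prior for the next update.
After 'negative': P(carrier) = 0.65·0.2000 / (0.65·0.2000 + 0.7·0.8000) ≈ 0.1884
After 'negative': P(carrier) = 0.65·0.1884 / (0.65·0.1884 + 0.7·0.8116) ≈ 0.1773

0.177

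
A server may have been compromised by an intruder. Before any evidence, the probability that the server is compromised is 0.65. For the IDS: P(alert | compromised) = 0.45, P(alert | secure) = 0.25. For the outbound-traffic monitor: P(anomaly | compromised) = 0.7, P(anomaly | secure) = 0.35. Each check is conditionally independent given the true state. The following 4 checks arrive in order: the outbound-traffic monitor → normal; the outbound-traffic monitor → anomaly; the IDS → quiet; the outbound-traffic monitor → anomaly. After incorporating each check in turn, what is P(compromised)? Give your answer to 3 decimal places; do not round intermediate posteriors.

0.715

After the outbound-traffic monitor='normal': P(compromised) = 0.3·0.6500 / (0.3·0.6500 + 0.65·0.3500) ≈ 0.4615
After the outbound-traffic monitor='anomaly': P(compromised) = 0.7·0.4615 / (0.7·0.4615 + 0.35·0.5385) ≈ 0.6316
After the IDS='quiet': P(compromised) = 0.55·0.6316 / (0.55·0.6316 + 0.75·0.3684) ≈ 0.5570
After the outbound-traffic monitor='anomaly': P(compromised) = 0.7·0.5570 / (0.7·0.5570 + 0.35·0.4430) ≈ 0.7154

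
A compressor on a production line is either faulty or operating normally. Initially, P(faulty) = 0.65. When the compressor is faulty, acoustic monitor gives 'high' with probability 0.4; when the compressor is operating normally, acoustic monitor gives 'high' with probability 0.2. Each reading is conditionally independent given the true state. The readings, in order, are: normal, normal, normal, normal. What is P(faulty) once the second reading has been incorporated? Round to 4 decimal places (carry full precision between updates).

0.5109

After 'normal': P(faulty) = 0.6·0.6500 / (0.6·0.6500 + 0.8·0.3500) ≈ 0.5821
After 'normal': P(faulty) = 0.6·0.5821 / (0.6·0.5821 + 0.8·0.4179) ≈ 0.5109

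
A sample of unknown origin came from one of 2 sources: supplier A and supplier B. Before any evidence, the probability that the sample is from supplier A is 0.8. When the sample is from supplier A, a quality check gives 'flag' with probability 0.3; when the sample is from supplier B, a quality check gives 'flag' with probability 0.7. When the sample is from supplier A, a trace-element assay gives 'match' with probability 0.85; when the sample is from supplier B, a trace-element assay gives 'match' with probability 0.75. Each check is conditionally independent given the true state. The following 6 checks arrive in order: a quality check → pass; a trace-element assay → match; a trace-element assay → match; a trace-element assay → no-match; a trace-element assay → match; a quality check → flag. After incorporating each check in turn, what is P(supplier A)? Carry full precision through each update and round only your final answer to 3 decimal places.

0.777

After a quality check='pass': P(supplier A) = 0.7·0.8000 / (0.7·0.8000 + 0.3·0.2000) ≈ 0.9032
After a trace-element assay='match': P(supplier A) = 0.85·0.9032 / (0.85·0.9032 + 0.75·0.0968) ≈ 0.9136
After a trace-element assay='match': P(supplier A) = 0.85·0.9136 / (0.85·0.9136 + 0.75·0.0864) ≈ 0.9230
After a trace-element assay='no-match': P(supplier A) = 0.15·0.9230 / (0.15·0.9230 + 0.25·0.0770) ≈ 0.8779
After a trace-element assay='match': P(supplier A) = 0.85·0.8779 / (0.85·0.8779 + 0.75·0.1221) ≈ 0.8907
After a quality check='flag': P(supplier A) = 0.3·0.8907 / (0.3·0.8907 + 0.7·0.1093) ≈ 0.7775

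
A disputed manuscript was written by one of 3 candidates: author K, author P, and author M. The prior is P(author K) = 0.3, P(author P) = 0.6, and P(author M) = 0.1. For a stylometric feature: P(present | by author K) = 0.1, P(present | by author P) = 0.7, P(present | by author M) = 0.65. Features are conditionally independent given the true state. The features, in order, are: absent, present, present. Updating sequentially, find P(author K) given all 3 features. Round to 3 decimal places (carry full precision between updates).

0.026

After 'absent': normaliser = 0.9·0.3000 + 0.3·0.6000 + 0.35·0.1000; P(author K) ≈ 0.5567, P(author P) ≈ 0.3711, P(author M) ≈ 0.0722
After 'present': normaliser = 0.1·0.5567 + 0.7·0.3711 + 0.65·0.0722; P(author K) ≈ 0.1536, P(author P) ≈ 0.7169, P(author M) ≈ 0.1294
After 'present': normaliser = 0.1·0.1536 + 0.7·0.7169 + 0.65·0.1294; P(author K) ≈ 0.0255, P(author P) ≈ 0.8345, P(author M) ≈ 0.1399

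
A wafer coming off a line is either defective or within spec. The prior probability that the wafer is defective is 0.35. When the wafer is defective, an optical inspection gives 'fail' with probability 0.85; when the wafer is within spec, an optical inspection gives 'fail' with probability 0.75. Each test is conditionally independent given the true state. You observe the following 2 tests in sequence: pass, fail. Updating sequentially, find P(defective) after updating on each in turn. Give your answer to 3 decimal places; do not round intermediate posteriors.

0.268

Each posterior becomes the prior for the next update.
After 'pass': P(defective) = 0.15·0.3500 / (0.15·0.3500 + 0.25·0.6500) ≈ 0.2442
After 'fail': P(defective) = 0.85·0.2442 / (0.85·0.2442 + 0.75·0.7558) ≈ 0.2680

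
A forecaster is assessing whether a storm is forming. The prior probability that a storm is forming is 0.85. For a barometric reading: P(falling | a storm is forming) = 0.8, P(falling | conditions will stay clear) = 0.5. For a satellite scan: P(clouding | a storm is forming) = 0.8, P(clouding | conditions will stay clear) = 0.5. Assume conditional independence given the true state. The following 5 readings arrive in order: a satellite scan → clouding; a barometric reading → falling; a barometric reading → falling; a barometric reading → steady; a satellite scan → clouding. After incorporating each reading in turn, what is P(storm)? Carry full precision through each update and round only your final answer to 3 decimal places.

0.937

After a satellite scan='clouding': P(storm) = 0.8·0.8500 / (0.8·0.8500 + 0.5·0.1500) ≈ 0.9007
After a barometric reading='falling': P(storm) = 0.8·0.9007 / (0.8·0.9007 + 0.5·0.0993) ≈ 0.9355
After a barometric reading='falling': P(storm) = 0.8·0.9355 / (0.8·0.9355 + 0.5·0.0645) ≈ 0.9587
After a barometric reading='steady': P(storm) = 0.2·0.9587 / (0.2·0.9587 + 0.5·0.0413) ≈ 0.9028
After a satellite scan='clouding': P(storm) = 0.8·0.9028 / (0.8·0.9028 + 0.5·0.0972) ≈ 0.9369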